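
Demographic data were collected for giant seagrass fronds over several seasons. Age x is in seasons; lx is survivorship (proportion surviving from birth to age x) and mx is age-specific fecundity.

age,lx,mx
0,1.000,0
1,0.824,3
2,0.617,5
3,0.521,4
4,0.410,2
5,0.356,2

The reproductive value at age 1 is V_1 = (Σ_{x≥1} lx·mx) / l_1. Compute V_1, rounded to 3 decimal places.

11.132

lx·mx for x ≥ 1: 2.472, 3.085, 2.084, 0.82, 0.712 → sum = 9.173
V_1 = 9.173 / l_1 = 9.173 / 0.824 = 11.132282… → 11.132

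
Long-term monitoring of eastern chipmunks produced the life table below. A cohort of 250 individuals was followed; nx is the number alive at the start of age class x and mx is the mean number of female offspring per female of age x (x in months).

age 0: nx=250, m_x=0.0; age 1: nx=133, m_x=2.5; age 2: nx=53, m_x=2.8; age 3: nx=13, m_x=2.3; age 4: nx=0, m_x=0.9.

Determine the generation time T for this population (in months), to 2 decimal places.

1.41

lx = nx/n0 = nx/250: 1, 0.532, 0.212, 0.052, 0
lx·mx: 0, 1.33, 0.5936, 0.1196, 0 → R0 = 2.0432
x·lx·mx: 0, 1.33, 1.1872, 0.3588, 0 → Σ = 2.876
T = 2.876 / 2.0432 = 1.407596… → 1.41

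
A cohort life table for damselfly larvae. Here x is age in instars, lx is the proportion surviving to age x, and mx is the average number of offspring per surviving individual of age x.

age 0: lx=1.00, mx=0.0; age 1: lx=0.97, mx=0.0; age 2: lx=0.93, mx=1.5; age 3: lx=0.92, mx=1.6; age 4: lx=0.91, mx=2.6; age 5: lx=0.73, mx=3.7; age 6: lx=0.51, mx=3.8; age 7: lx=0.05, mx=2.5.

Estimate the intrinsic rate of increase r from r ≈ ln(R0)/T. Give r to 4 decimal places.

0.5393

R0 = Σ lx·mx = 0 + 0 + 1.395 + 1.472 + 2.366 + 2.701 + 1.938 + 0.125 = 9.997
Σ x·lx·mx = 42.678; T = 42.678/9.997 = 4.26908…
r ≈ ln(R0)/T = ln(9.997)/4.26908… = 0.539293… → 0.5393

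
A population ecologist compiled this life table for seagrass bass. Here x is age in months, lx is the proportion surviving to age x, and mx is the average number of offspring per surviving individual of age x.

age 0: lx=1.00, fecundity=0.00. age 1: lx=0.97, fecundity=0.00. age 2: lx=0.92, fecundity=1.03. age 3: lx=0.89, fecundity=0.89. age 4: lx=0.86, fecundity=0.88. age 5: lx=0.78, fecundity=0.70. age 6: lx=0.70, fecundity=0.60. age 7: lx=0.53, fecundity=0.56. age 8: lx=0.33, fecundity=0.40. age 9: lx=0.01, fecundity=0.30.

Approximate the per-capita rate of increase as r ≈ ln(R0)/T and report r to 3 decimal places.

0.337

R0 = Σ lx·mx = 0 + 0 + 0.9476 + 0.7921 + 0.7568 + 0.546 + 0.42 + 0.2968 + 0.132 + 0.003 = 3.8943
Σ x·lx·mx = 15.7093; T = 15.7093/3.8943 = 4.03392…
r ≈ ln(R0)/T = ln(3.8943)/4.03392… = 0.33702… → 0.337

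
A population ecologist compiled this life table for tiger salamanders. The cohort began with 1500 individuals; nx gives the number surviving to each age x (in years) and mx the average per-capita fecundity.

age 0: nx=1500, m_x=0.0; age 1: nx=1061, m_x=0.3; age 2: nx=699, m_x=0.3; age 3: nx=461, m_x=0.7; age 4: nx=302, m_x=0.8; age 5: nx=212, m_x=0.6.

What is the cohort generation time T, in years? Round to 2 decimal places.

2.71

lx = nx/n0 = nx/1500: 1, 0.70733…, 0.466, 0.30733…, 0.20133…, 0.14133…
lx·mx: 0, 0.2122…, 0.1398, 0.215133…, 0.161067…, 0.0848… → R0 = 0.813…
x·lx·mx: 0, 0.2122…, 0.2796, 0.6454…, 0.644267…, 0.424… → Σ = 2.205467…
T = 2.205467… / 0.813… = 2.712751… → 2.71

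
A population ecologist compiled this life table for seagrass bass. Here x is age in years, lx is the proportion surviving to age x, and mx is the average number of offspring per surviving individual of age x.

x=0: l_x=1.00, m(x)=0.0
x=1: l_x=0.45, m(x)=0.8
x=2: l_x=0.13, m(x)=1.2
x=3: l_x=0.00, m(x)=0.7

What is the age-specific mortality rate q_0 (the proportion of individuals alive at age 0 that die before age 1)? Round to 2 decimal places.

q_0 = (l_0 − l_1) / l_0 = (1 − 0.45) / 1
     = 0.55 / 1 = 0.55 → 0.55

0.55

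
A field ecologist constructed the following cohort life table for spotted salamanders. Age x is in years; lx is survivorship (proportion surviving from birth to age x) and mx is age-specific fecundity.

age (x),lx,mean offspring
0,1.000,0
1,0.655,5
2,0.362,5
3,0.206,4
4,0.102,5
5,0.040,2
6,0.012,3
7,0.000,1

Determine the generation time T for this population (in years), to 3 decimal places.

lx·mx: 0, 3.275, 1.81, 0.824, 0.51, 0.08, 0.036, 0 → R0 = 6.535
x·lx·mx: 0, 3.275, 3.62, 2.472, 2.04, 0.4, 0.216, 0 → Σ = 12.023
T = 12.023 / 6.535 = 1.839786… → 1.840

1.840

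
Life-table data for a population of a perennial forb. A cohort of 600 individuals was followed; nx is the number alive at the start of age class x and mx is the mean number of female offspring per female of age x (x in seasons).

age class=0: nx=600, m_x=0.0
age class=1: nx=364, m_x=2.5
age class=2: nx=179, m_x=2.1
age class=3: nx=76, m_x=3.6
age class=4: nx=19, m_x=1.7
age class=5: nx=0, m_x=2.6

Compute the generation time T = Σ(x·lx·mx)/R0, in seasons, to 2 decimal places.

lx = nx/n0 = nx/600: 1, 0.60667…, 0.29833…, 0.12667…, 0.03167…, 0
lx·mx: 0, 1.516667…, 0.6265…, 0.456…, 0.053833…, 0 → R0 = 2.653…
x·lx·mx: 0, 1.516667…, 1.253…, 1.368…, 0.215333…, 0 → Σ = 4.353…
T = 4.353… / 2.653… = 1.640784… → 1.64

1.64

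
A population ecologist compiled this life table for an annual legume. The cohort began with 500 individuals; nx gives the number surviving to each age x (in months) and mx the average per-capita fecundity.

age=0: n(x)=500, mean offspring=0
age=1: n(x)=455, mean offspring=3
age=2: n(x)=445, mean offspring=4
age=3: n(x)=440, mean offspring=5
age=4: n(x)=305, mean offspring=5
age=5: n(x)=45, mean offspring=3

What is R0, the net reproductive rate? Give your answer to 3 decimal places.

lx = nx/n0 = nx/500: 1, 0.91, 0.89, 0.88, 0.61, 0.09
lx·mx by age: 0, 2.73, 3.56, 4.4, 3.05, 0.27
R0 = Σ lx·mx = 14.01 → 14.010

14.010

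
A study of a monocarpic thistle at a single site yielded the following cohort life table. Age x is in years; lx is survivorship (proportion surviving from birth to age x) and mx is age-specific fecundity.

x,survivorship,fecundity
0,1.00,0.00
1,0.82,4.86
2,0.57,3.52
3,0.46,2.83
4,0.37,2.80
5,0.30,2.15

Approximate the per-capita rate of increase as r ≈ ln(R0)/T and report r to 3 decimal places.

1.022

R0 = Σ lx·mx = 0 + 3.9852 + 2.0064 + 1.3018 + 1.036 + 0.645 = 8.9744
Σ x·lx·mx = 19.2724; T = 19.2724/8.9744 = 2.14749…
r ≈ ln(R0)/T = ln(8.9744)/2.14749… = 1.02183… → 1.022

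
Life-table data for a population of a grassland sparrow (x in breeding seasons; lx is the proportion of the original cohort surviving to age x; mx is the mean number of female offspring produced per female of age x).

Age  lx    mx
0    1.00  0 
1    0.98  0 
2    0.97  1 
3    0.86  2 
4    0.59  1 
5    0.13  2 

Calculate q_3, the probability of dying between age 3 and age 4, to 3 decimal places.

0.314

q_3 = (l_3 − l_4) / l_3 = (0.86 − 0.59) / 0.86
     = 0.27 / 0.86 = 0.313953… → 0.314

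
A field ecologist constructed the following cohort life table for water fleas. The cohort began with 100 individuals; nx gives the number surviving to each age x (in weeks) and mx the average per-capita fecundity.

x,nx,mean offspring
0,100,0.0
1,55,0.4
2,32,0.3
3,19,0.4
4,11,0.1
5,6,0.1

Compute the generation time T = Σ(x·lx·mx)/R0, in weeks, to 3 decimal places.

lx = nx/n0 = nx/100: 1, 0.55, 0.32, 0.19, 0.11, 0.06
lx·mx: 0, 0.22, 0.096, 0.076, 0.011, 0.006 → R0 = 0.409
x·lx·mx: 0, 0.22, 0.192, 0.228, 0.044, 0.03 → Σ = 0.714
T = 0.714 / 0.409 = 1.745721… → 1.746

1.746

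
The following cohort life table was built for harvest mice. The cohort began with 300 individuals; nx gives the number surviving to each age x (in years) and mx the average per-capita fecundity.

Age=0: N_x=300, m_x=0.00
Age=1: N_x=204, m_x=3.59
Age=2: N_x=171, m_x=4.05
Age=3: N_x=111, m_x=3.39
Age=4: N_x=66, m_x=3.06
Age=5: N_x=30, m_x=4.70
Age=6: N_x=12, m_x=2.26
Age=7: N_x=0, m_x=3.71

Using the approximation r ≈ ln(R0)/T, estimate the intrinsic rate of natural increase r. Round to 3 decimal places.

lx = nx/n0 = nx/300: 1, 0.68, 0.57, 0.37, 0.22, 0.1, 0.04, 0
R0 = Σ lx·mx = 0 + 2.4412 + 2.3085 + 1.2543 + 0.6732 + 0.47 + 0.0904 + 0 = 7.2376
Σ x·lx·mx = 16.4063; T = 16.4063/7.2376 = 2.26681…
r ≈ ln(R0)/T = ln(7.2376)/2.26681… = 0.87316… → 0.873

0.873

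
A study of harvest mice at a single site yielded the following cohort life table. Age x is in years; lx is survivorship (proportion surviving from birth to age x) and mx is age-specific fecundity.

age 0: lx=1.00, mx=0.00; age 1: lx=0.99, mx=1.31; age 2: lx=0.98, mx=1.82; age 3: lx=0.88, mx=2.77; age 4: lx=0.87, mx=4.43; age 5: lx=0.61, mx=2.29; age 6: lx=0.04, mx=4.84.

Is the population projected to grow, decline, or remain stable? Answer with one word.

growing

R0 = Σ lx·mx = 0 + 1.2969 + 1.7836 + 2.4376 + 3.8541 + 1.3969 + 0.1936 = 10.9627
R0 > 1, so the population is growing.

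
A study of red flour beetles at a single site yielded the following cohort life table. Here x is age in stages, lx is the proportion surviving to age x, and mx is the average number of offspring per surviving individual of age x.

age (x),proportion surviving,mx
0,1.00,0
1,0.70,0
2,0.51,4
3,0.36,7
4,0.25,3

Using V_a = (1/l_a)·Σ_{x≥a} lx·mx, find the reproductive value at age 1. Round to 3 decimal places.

lx·mx for x ≥ 1: 0, 2.04, 2.52, 0.75 → sum = 5.31
V_1 = 5.31 / l_1 = 5.31 / 0.7 = 7.585714… → 7.586

7.586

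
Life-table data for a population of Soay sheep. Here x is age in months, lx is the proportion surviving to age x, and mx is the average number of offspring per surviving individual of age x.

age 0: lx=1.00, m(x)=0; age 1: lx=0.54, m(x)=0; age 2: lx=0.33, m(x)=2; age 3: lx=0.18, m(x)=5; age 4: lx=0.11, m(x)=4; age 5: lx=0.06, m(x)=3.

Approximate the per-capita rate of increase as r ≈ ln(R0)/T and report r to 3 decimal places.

0.254

R0 = Σ lx·mx = 0 + 0 + 0.66 + 0.9 + 0.44 + 0.18 = 2.18
Σ x·lx·mx = 6.68; T = 6.68/2.18 = 3.06422…
r ≈ ln(R0)/T = ln(2.18)/3.06422… = 0.25433… → 0.254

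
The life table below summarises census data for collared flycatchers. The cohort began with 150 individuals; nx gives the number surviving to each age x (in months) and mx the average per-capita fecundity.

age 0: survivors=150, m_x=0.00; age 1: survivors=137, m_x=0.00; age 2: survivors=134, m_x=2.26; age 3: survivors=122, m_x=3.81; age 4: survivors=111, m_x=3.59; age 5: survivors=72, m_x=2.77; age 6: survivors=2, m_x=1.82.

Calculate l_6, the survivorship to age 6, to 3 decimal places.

0.013

l_6 = n_6/n_0 = 2/150 = 0.013333… → 0.013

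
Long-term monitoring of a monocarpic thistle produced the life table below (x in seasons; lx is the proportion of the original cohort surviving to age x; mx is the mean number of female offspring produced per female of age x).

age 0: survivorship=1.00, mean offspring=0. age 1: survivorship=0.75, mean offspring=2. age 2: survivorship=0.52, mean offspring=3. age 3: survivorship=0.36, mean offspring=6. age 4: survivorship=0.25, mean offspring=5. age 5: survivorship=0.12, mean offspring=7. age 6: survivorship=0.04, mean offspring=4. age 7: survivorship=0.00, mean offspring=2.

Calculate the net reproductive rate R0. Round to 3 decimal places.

lx·mx by age: 0, 1.5, 1.56, 2.16, 1.25, 0.84, 0.16, 0
R0 = Σ lx·mx = 7.47 → 7.470

7.470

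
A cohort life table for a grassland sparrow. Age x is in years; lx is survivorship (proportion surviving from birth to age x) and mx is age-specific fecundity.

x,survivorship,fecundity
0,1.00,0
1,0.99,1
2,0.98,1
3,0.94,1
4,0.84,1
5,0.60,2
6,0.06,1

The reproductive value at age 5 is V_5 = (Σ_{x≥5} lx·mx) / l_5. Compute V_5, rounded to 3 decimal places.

2.100

lx·mx for x ≥ 5: 1.2, 0.06 → sum = 1.26
V_5 = 1.26 / l_5 = 1.26 / 0.6 = 2.1 → 2.100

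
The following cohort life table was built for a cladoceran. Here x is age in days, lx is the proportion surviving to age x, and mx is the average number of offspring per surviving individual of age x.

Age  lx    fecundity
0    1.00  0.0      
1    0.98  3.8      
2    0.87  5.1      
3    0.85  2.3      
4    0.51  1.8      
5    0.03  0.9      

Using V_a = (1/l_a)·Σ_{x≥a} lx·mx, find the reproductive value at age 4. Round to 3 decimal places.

1.853

lx·mx for x ≥ 4: 0.918, 0.027 → sum = 0.945
V_4 = 0.945 / l_4 = 0.945 / 0.51 = 1.852941… → 1.853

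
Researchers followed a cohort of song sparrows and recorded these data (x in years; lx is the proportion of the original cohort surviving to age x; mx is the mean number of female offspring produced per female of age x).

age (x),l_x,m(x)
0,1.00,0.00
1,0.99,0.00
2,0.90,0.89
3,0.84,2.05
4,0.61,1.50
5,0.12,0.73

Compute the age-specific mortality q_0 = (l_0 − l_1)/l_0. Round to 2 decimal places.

0.01

q_0 = (l_0 − l_1) / l_0 = (1 − 0.99) / 1
     = 0.01 / 1 = 0.01 → 0.01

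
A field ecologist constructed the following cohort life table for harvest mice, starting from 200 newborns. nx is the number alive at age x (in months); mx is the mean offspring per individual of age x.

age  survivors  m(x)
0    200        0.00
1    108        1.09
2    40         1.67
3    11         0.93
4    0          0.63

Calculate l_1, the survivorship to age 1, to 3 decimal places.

0.540

l_1 = n_1/n_0 = 108/200 = 0.54 → 0.540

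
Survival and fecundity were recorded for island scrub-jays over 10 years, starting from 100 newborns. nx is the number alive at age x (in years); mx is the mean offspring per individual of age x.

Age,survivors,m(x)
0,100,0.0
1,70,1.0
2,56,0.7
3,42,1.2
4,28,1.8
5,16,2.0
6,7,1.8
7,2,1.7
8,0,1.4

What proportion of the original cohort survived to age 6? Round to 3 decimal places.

l_6 = n_6/n_0 = 7/100 = 0.07 → 0.070

0.070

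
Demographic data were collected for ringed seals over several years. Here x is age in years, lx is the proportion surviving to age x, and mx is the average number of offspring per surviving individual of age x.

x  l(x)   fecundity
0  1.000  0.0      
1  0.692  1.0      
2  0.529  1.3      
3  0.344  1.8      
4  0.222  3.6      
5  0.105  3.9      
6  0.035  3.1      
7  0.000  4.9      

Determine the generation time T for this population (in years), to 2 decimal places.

lx·mx: 0, 0.692, 0.6877, 0.6192, 0.7992, 0.4095, 0.1085, 0 → R0 = 3.3161
x·lx·mx: 0, 0.692, 1.3754, 1.8576, 3.1968, 2.0475, 0.651, 0 → Σ = 9.8203
T = 9.8203 / 3.3161 = 2.9614… → 2.96

2.96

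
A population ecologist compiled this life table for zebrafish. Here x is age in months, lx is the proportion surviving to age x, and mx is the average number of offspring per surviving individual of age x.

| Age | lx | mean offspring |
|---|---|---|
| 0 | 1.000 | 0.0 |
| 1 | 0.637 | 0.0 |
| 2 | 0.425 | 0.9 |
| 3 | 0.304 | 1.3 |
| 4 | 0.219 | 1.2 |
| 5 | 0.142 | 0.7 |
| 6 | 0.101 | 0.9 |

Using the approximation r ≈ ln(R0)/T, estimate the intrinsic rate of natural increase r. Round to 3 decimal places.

0.063

R0 = Σ lx·mx = 0 + 0 + 0.3825 + 0.3952 + 0.2628 + 0.0994 + 0.0909 = 1.2308
Σ x·lx·mx = 4.0442; T = 4.0442/1.2308 = 3.28583…
r ≈ ln(R0)/T = ln(1.2308)/3.28583… = 0.0632… → 0.063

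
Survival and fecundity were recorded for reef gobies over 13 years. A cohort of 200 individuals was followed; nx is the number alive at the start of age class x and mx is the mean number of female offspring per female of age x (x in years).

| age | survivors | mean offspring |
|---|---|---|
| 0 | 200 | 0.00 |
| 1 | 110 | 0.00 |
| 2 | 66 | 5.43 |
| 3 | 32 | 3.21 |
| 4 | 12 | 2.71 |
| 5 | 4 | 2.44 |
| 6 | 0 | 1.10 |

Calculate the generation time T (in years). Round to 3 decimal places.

lx = nx/n0 = nx/200: 1, 0.55, 0.33, 0.16, 0.06, 0.02, 0
lx·mx: 0, 0, 1.7919, 0.5136, 0.1626, 0.0488, 0 → R0 = 2.5169
x·lx·mx: 0, 0, 3.5838, 1.5408, 0.6504, 0.244, 0 → Σ = 6.019
T = 6.019 / 2.5169 = 2.391434… → 2.391

2.391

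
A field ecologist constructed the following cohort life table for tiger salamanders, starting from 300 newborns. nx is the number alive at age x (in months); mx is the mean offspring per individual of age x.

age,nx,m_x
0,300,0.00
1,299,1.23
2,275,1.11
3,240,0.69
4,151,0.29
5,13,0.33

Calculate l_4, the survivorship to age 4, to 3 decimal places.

l_4 = n_4/n_0 = 151/300 = 0.503333… → 0.503

0.503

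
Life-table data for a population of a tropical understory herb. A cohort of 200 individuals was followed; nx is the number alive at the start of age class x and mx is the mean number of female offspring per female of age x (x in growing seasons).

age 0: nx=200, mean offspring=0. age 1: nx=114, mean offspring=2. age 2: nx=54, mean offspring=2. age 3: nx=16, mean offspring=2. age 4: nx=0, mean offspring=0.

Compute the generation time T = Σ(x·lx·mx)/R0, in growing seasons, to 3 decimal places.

1.467

lx = nx/n0 = nx/200: 1, 0.57, 0.27, 0.08, 0
lx·mx: 0, 1.14, 0.54, 0.16, 0 → R0 = 1.84
x·lx·mx: 0, 1.14, 1.08, 0.48, 0 → Σ = 2.7
T = 2.7 / 1.84 = 1.467391… → 1.467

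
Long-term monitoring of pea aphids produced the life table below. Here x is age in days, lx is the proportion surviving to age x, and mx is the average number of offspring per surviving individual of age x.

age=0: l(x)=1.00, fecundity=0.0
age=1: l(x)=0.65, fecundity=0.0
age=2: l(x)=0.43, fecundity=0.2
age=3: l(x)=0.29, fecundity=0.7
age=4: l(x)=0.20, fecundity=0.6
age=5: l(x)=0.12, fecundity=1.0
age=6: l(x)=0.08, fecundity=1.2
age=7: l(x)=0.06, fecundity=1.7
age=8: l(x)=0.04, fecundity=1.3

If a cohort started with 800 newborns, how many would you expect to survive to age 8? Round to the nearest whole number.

32

Expected survivors = N0 · l_8 = 800 × 0.04 = 32 → 32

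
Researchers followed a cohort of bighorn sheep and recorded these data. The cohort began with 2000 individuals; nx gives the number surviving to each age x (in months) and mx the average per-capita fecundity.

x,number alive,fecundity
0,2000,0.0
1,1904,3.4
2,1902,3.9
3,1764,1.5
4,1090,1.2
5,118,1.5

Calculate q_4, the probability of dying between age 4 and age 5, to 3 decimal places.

0.892

lx = nx/n0 = nx/2000: 1, 0.952, 0.951, 0.882, 0.545, 0.059
q_4 = (l_4 − l_5) / l_4 = (0.545 − 0.059) / 0.545
     = 0.486 / 0.545 = 0.891743… → 0.892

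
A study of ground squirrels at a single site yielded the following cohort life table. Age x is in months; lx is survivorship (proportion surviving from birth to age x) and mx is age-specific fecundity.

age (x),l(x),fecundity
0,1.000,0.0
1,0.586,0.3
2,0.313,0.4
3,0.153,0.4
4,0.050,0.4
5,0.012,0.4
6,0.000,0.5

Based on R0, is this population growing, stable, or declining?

R0 = Σ lx·mx = 0 + 0.1758 + 0.1252 + 0.0612 + 0.02 + 0.0048 + 0 = 0.387
R0 < 1, so the population is declining.

declining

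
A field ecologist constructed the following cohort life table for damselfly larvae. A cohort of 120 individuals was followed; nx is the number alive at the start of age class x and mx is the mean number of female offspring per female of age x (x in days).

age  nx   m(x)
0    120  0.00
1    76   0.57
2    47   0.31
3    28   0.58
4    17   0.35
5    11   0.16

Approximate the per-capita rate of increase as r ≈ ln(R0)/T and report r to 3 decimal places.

lx = nx/n0 = nx/120: 1, 0.63333…, 0.39167…, 0.23333…, 0.14167…, 0.09167…
R0 = Σ lx·mx = 0 + 0.361… + 0.12142… + 0.13533… + 0.04958… + 0.01467… = 0.682…
Σ x·lx·mx = 1.2815…; T = 1.2815…/0.682… = 1.87903…
r ≈ ln(R0)/T = ln(0.682…)/1.87903… = -0.20368… → -0.204

-0.204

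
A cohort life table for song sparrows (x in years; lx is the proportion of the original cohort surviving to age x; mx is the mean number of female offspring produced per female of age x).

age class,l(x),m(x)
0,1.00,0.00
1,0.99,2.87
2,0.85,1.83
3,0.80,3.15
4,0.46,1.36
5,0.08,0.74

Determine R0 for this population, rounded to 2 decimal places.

7.60

lx·mx by age: 0, 2.8413, 1.5555, 2.52, 0.6256, 0.0592
R0 = Σ lx·mx = 7.6016 → 7.60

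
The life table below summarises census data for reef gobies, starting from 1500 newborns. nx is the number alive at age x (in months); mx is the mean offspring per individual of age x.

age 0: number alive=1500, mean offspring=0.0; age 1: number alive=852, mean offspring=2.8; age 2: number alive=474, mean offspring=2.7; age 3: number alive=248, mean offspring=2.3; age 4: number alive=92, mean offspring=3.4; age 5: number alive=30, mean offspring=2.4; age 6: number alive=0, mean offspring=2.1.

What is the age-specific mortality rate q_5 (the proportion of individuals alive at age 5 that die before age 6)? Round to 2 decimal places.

1.00

lx = nx/n0 = nx/1500: 1, 0.568, 0.316, 0.16533…, 0.06133…, 0.02, 0
q_5 = (l_5 − l_6) / l_5 = (0.02 − 0) / 0.02
     = 0.02 / 0.02 = 1 → 1.00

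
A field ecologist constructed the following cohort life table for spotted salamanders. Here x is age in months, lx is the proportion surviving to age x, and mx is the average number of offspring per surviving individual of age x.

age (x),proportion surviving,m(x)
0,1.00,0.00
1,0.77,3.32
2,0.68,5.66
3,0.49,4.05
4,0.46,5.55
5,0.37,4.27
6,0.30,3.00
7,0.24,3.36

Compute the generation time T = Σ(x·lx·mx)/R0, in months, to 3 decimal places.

3.188

lx·mx: 0, 2.5564, 3.8488, 1.9845, 2.553, 1.5799, 0.9, 0.8064 → R0 = 14.229
x·lx·mx: 0, 2.5564, 7.6976, 5.9535, 10.212, 7.8995, 5.4, 5.6448 → Σ = 45.3638
T = 45.3638 / 14.229 = 3.188123… → 3.188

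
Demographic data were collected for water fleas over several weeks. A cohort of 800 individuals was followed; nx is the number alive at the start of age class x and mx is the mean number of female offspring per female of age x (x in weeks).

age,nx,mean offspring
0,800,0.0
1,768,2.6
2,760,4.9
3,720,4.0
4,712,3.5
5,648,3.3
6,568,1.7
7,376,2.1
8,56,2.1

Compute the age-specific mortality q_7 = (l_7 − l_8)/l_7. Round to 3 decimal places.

lx = nx/n0 = nx/800: 1, 0.96, 0.95, 0.9, 0.89, 0.81, 0.71, 0.47, 0.07
q_7 = (l_7 − l_8) / l_7 = (0.47 − 0.07) / 0.47
     = 0.4 / 0.47 = 0.851064… → 0.851

0.851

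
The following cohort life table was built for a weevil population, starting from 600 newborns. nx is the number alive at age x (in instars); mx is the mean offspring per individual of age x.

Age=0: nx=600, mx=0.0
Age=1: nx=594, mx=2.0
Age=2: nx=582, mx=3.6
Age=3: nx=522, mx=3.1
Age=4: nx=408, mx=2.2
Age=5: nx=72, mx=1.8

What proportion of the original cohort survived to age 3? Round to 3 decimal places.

0.870

l_3 = n_3/n_0 = 522/600 = 0.87 → 0.870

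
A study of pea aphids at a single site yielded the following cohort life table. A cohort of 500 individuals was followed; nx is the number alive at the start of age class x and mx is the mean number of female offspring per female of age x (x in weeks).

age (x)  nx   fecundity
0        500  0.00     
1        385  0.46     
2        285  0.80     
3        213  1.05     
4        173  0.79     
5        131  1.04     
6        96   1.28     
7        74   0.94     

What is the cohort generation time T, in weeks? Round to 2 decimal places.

3.43

lx = nx/n0 = nx/500: 1, 0.77, 0.57, 0.426, 0.346, 0.262, 0.192, 0.148
lx·mx: 0, 0.3542, 0.456, 0.4473, 0.27334, 0.27248, 0.24576, 0.13912 → R0 = 2.1882
x·lx·mx: 0, 0.3542, 0.912, 1.3419, 1.09336, 1.3624, 1.47456, 0.97384 → Σ = 7.51226
T = 7.51226 / 2.1882 = 3.433077… → 3.43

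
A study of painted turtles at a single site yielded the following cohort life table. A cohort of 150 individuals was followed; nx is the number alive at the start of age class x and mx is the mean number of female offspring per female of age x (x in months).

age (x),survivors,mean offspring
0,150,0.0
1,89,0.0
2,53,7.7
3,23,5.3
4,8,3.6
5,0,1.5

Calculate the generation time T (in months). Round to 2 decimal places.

2.32

lx = nx/n0 = nx/150: 1, 0.59333…, 0.35333…, 0.15333…, 0.05333…, 0
lx·mx: 0, 0, 2.720667…, 0.812667…, 0.192…, 0 → R0 = 3.725333…
x·lx·mx: 0, 0, 5.441333…, 2.438…, 0.768…, 0 → Σ = 8.647333…
T = 8.647333… / 3.725333… = 2.321224… → 2.32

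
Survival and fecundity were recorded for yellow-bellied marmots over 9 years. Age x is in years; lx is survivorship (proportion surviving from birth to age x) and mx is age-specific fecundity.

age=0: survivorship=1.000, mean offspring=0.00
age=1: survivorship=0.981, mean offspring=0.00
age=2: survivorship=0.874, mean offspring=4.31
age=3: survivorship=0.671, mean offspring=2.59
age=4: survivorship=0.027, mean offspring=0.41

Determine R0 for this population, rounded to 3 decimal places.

lx·mx by age: 0, 0, 3.76694, 1.73789, 0.01107
R0 = Σ lx·mx = 5.5159 → 5.516

5.516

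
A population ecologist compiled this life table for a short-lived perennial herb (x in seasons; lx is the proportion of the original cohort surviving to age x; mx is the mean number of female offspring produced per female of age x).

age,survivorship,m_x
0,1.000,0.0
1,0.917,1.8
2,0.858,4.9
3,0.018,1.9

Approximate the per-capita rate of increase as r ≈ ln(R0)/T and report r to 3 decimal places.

1.028

R0 = Σ lx·mx = 0 + 1.6506 + 4.2042 + 0.0342 = 5.889
Σ x·lx·mx = 10.1616; T = 10.1616/5.889 = 1.72552…
r ≈ ln(R0)/T = ln(5.889)/1.72552… = 1.02757… → 1.028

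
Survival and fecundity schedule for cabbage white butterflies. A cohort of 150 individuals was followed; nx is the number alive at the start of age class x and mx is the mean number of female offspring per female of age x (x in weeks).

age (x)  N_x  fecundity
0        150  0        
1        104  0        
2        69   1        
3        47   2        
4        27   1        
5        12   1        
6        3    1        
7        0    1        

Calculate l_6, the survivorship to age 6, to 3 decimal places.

0.020

l_6 = n_6/n_0 = 3/150 = 0.02 → 0.020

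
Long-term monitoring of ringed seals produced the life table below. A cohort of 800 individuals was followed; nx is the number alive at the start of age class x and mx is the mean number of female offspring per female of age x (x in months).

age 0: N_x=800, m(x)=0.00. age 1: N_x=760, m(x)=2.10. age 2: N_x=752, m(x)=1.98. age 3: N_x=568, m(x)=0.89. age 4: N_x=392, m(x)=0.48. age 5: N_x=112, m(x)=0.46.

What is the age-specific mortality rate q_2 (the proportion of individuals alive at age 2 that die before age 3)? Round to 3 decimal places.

0.245

lx = nx/n0 = nx/800: 1, 0.95, 0.94, 0.71, 0.49, 0.14
q_2 = (l_2 − l_3) / l_2 = (0.94 − 0.71) / 0.94
     = 0.23 / 0.94 = 0.244681… → 0.245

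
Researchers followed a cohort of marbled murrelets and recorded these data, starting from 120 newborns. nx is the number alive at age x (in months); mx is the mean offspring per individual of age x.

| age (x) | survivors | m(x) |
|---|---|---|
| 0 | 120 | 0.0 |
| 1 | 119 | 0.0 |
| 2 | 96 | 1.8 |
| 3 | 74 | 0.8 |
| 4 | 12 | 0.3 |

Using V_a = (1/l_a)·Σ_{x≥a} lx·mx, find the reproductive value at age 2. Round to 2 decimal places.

lx = nx/n0 = nx/120: 1, 0.99167…, 0.8, 0.61667…, 0.1
lx·mx for x ≥ 2: 1.44, 0.493333…, 0.03 → sum = 1.963333…
V_2 = 1.963333… / l_2 = 1.963333… / 0.8 = 2.454167… → 2.45

2.45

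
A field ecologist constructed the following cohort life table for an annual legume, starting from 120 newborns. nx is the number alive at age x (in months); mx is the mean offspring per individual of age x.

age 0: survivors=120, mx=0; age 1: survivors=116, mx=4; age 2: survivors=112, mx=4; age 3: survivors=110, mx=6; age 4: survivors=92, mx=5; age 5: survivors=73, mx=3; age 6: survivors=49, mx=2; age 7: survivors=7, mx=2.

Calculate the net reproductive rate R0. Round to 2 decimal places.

lx = nx/n0 = nx/120: 1, 0.96667…, 0.93333…, 0.91667…, 0.76667…, 0.60833…, 0.40833…, 0.05833…
lx·mx by age: 0, 3.866667…, 3.733333…, 5.5…, 3.833333…, 1.825…, 0.816667…, 0.116667…
R0 = Σ lx·mx = 19.691667… → 19.69

19.69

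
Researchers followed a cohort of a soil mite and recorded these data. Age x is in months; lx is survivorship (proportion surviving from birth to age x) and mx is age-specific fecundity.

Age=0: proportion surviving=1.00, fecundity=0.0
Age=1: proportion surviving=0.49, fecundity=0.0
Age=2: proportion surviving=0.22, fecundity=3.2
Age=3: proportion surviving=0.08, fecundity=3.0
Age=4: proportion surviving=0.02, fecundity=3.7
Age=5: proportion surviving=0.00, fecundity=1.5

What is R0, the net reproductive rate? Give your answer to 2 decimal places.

1.02

lx·mx by age: 0, 0, 0.704, 0.24, 0.074, 0
R0 = Σ lx·mx = 1.018 → 1.02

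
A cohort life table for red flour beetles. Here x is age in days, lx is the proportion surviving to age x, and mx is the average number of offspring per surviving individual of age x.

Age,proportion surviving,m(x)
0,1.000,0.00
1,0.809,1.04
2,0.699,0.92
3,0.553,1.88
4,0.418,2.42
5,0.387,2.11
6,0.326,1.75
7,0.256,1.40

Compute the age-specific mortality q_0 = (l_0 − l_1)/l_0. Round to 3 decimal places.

0.191

q_0 = (l_0 − l_1) / l_0 = (1 − 0.809) / 1
     = 0.191 / 1 = 0.191 → 0.191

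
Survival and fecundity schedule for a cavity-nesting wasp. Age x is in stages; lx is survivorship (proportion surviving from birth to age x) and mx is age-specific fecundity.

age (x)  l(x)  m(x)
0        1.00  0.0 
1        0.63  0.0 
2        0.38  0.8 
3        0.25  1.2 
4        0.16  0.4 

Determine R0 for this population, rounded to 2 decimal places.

0.67

lx·mx by age: 0, 0, 0.304, 0.3, 0.064
R0 = Σ lx·mx = 0.668 → 0.67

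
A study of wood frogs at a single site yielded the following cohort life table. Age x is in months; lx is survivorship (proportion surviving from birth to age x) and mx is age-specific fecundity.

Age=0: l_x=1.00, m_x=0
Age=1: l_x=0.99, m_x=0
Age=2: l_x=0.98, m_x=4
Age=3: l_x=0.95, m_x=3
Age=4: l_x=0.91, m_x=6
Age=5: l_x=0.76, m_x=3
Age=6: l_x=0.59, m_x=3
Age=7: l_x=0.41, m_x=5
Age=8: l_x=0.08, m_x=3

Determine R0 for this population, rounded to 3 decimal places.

lx·mx by age: 0, 0, 3.92, 2.85, 5.46, 2.28, 1.77, 2.05, 0.24
R0 = Σ lx·mx = 18.57 → 18.570

18.570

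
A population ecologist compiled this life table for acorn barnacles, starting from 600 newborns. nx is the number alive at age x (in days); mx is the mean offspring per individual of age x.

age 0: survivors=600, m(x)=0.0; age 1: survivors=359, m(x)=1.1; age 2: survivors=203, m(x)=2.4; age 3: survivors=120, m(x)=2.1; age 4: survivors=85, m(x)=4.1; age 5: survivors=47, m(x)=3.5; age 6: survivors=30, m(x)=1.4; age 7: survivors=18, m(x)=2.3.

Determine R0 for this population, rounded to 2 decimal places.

2.88

lx = nx/n0 = nx/600: 1, 0.59833…, 0.33833…, 0.2, 0.14167…, 0.07833…, 0.05, 0.03
lx·mx by age: 0, 0.658167…, 0.812…, 0.42, 0.580833…, 0.274167…, 0.07, 0.069
R0 = Σ lx·mx = 2.884167… → 2.88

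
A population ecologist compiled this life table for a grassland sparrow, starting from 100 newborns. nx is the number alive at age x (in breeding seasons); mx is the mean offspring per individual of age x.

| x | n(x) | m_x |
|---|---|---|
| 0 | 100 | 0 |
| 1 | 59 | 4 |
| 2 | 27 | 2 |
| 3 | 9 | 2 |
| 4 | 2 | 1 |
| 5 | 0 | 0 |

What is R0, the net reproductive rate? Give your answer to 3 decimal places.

3.100

lx = nx/n0 = nx/100: 1, 0.59, 0.27, 0.09, 0.02, 0
lx·mx by age: 0, 2.36, 0.54, 0.18, 0.02, 0
R0 = Σ lx·mx = 3.1 → 3.100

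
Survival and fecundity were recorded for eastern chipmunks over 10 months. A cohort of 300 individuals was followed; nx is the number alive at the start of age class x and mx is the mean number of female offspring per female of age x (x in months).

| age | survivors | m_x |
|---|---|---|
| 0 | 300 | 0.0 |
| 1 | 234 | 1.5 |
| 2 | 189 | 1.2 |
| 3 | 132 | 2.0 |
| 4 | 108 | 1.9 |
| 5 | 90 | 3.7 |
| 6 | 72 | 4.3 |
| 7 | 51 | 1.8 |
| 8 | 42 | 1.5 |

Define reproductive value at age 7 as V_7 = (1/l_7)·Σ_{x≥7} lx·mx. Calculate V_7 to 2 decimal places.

lx = nx/n0 = nx/300: 1, 0.78, 0.63, 0.44, 0.36, 0.3, 0.24, 0.17, 0.14
lx·mx for x ≥ 7: 0.306, 0.21 → sum = 0.516
V_7 = 0.516 / l_7 = 0.516 / 0.17 = 3.035294… → 3.04

3.04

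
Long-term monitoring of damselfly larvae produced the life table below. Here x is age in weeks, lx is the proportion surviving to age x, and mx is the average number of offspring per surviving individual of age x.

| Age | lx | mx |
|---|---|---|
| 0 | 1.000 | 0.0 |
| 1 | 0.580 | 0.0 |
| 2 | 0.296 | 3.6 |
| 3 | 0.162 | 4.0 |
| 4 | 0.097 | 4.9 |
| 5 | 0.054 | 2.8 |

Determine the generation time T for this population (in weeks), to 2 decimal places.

lx·mx: 0, 0, 1.0656, 0.648, 0.4753, 0.1512 → R0 = 2.3401
x·lx·mx: 0, 0, 2.1312, 1.944, 1.9012, 0.756 → Σ = 6.7324
T = 6.7324 / 2.3401 = 2.876971… → 2.88

2.88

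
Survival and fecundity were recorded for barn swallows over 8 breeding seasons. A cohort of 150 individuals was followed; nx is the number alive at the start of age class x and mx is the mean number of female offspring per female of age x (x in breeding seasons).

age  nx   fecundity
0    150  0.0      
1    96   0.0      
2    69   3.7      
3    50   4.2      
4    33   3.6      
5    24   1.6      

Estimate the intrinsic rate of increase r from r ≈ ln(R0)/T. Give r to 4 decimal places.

lx = nx/n0 = nx/150: 1, 0.64, 0.46, 0.33333…, 0.22, 0.16
R0 = Σ lx·mx = 0 + 0 + 1.702 + 1.4… + 0.792 + 0.256 = 4.15…
Σ x·lx·mx = 12.052…; T = 12.052…/4.15… = 2.9041…
r ≈ ln(R0)/T = ln(4.15…)/2.9041… = 0.490035… → 0.4900

0.4900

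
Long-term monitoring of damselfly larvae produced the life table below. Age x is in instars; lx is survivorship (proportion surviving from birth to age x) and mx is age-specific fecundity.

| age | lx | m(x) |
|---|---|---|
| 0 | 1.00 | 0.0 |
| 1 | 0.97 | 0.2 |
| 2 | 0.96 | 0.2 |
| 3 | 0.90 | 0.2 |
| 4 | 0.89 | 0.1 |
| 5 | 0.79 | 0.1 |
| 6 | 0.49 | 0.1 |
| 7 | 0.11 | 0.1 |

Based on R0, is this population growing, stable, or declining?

R0 = Σ lx·mx = 0 + 0.194 + 0.192 + 0.18 + 0.089 + 0.079 + 0.049 + 0.011 = 0.794
R0 < 1, so the population is declining.

declining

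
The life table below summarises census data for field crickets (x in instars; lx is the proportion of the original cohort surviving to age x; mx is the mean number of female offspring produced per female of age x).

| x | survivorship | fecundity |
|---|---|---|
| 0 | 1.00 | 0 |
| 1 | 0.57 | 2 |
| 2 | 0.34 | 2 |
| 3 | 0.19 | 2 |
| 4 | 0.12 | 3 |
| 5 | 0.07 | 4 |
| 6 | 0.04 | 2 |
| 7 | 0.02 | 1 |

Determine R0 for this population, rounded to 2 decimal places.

2.94

lx·mx by age: 0, 1.14, 0.68, 0.38, 0.36, 0.28, 0.08, 0.02
R0 = Σ lx·mx = 2.94 → 2.94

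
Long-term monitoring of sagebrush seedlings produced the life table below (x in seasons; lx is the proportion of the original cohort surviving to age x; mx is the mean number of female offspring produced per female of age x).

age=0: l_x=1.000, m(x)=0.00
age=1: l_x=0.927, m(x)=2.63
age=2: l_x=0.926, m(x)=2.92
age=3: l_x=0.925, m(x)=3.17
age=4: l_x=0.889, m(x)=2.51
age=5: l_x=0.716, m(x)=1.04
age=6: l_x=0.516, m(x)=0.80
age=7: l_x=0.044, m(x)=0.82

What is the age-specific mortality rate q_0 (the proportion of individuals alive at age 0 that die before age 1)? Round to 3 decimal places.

q_0 = (l_0 − l_1) / l_0 = (1 − 0.927) / 1
     = 0.073 / 1 = 0.073 → 0.073

0.073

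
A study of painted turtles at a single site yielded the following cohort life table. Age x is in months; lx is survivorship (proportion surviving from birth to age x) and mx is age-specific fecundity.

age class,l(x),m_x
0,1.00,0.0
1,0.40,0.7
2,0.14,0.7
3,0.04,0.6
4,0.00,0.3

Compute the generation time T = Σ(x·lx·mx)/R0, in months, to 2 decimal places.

1.36

lx·mx: 0, 0.28, 0.098, 0.024, 0 → R0 = 0.402
x·lx·mx: 0, 0.28, 0.196, 0.072, 0 → Σ = 0.548
T = 0.548 / 0.402 = 1.363184… → 1.36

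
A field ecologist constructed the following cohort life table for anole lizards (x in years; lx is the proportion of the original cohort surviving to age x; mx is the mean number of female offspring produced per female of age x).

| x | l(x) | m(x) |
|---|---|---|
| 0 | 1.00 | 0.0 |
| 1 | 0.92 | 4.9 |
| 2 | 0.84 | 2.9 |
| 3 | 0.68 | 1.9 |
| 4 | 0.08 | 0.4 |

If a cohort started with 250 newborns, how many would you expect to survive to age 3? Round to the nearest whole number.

170

Expected survivors = N0 · l_3 = 250 × 0.68 = 170 → 170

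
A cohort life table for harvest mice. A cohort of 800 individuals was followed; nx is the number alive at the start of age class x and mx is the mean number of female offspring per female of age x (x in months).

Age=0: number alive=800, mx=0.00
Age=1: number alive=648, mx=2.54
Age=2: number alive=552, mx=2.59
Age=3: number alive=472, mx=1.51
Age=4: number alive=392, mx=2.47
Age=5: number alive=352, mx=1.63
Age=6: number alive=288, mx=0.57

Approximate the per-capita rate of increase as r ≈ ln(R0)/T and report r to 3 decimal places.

0.737

lx = nx/n0 = nx/800: 1, 0.81, 0.69, 0.59, 0.49, 0.44, 0.36
R0 = Σ lx·mx = 0 + 2.0574 + 1.7871 + 0.8909 + 1.2103 + 0.7172 + 0.2052 = 6.8681
Σ x·lx·mx = 17.9627; T = 17.9627/6.8681 = 2.61538…
r ≈ ln(R0)/T = ln(6.8681)/2.61538… = 0.73675… → 0.737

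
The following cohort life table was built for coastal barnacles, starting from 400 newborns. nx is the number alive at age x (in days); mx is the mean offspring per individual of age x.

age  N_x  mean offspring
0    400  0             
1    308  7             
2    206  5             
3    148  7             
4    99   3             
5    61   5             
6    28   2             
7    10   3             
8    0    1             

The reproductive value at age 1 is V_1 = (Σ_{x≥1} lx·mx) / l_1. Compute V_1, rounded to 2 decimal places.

lx = nx/n0 = nx/400: 1, 0.77, 0.515, 0.37, 0.2475, 0.1525, 0.07, 0.025, 0
lx·mx for x ≥ 1: 5.39, 2.575, 2.59, 0.7425, 0.7625, 0.14, 0.075, 0 → sum = 12.275
V_1 = 12.275 / l_1 = 12.275 / 0.77 = 15.941558… → 15.94

15.94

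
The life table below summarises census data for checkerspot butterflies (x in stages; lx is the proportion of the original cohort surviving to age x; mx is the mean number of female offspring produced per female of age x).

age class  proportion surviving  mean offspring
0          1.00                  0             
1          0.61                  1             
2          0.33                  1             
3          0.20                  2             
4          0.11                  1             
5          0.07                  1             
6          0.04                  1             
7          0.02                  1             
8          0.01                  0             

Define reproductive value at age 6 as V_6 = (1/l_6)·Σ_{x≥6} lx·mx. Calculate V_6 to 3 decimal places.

1.500

lx·mx for x ≥ 6: 0.04, 0.02, 0 → sum = 0.06
V_6 = 0.06 / l_6 = 0.06 / 0.04 = 1.5 → 1.500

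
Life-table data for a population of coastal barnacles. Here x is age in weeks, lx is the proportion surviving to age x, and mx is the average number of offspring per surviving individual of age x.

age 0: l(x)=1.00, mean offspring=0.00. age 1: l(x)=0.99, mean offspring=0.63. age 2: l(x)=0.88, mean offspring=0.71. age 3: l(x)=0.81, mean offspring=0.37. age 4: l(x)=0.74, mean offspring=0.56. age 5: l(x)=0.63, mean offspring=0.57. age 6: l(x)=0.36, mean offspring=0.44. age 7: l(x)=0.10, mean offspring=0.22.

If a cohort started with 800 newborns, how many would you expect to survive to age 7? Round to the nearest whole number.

Expected survivors = N0 · l_7 = 800 × 0.10 = 80 → 80

80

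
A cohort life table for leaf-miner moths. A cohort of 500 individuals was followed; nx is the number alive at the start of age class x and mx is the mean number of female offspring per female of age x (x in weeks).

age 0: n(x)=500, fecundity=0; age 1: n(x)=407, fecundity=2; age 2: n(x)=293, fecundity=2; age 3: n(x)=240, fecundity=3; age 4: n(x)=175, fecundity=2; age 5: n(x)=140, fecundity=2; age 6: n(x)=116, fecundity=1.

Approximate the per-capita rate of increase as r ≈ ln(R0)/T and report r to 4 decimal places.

0.6548

lx = nx/n0 = nx/500: 1, 0.814, 0.586, 0.48, 0.35, 0.28, 0.232
R0 = Σ lx·mx = 0 + 1.628 + 1.172 + 1.44 + 0.7 + 0.56 + 0.232 = 5.732
Σ x·lx·mx = 15.284; T = 15.284/5.732 = 2.66643…
r ≈ ln(R0)/T = ln(5.732)/2.66643… = 0.654831… → 0.6548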